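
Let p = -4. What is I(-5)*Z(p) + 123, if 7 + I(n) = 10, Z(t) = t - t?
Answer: 123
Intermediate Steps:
Z(t) = 0
I(n) = 3 (I(n) = -7 + 10 = 3)
I(-5)*Z(p) + 123 = 3*0 + 123 = 0 + 123 = 123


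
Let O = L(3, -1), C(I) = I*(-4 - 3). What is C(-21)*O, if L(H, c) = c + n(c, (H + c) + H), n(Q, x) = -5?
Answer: -882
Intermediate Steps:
L(H, c) = -5 + c (L(H, c) = c - 5 = -5 + c)
C(I) = -7*I (C(I) = I*(-7) = -7*I)
O = -6 (O = -5 - 1 = -6)
C(-21)*O = -7*(-21)*(-6) = 147*(-6) = -882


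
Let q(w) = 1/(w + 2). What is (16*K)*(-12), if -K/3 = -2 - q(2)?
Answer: -1296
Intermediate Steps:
q(w) = 1/(2 + w)
K = 27/4 (K = -3*(-2 - 1/(2 + 2)) = -3*(-2 - 1/4) = -3*(-2 - 1*¼) = -3*(-2 - ¼) = -3*(-9/4) = 27/4 ≈ 6.7500)
(16*K)*(-12) = (16*(27/4))*(-12) = 108*(-12) = -1296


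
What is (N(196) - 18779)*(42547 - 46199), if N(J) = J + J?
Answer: 67149324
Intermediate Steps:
N(J) = 2*J
(N(196) - 18779)*(42547 - 46199) = (2*196 - 18779)*(42547 - 46199) = (392 - 18779)*(-3652) = -18387*(-3652) = 67149324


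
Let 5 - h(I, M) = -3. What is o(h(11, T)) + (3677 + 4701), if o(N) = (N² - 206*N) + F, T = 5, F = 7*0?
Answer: 6794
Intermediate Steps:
F = 0
h(I, M) = 8 (h(I, M) = 5 - 1*(-3) = 5 + 3 = 8)
o(N) = N² - 206*N (o(N) = (N² - 206*N) + 0 = N² - 206*N)
o(h(11, T)) + (3677 + 4701) = 8*(-206 + 8) + (3677 + 4701) = 8*(-198) + 8378 = -1584 + 8378 = 6794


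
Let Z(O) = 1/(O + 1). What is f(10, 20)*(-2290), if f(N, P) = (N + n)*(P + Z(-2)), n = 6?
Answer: -696160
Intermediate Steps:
Z(O) = 1/(1 + O)
f(N, P) = (-1 + P)*(6 + N) (f(N, P) = (N + 6)*(P + 1/(1 - 2)) = (6 + N)*(P + 1/(-1)) = (6 + N)*(P - 1) = (6 + N)*(-1 + P) = (-1 + P)*(6 + N))
f(10, 20)*(-2290) = (-6 - 1*10 + 6*20 + 10*20)*(-2290) = (-6 - 10 + 120 + 200)*(-2290) = 304*(-2290) = -696160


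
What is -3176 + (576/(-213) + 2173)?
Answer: -71405/71 ≈ -1005.7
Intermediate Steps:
-3176 + (576/(-213) + 2173) = -3176 + (576*(-1/213) + 2173) = -3176 + (-192/71 + 2173) = -3176 + 154091/71 = -71405/71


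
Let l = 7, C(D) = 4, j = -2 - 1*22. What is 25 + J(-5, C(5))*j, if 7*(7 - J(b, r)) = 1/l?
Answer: -6983/49 ≈ -142.51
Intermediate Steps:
j = -24 (j = -2 - 22 = -24)
J(b, r) = 342/49 (J(b, r) = 7 - ⅐/7 = 7 - ⅐*⅐ = 7 - 1/49 = 342/49)
25 + J(-5, C(5))*j = 25 + (342/49)*(-24) = 25 - 8208/49 = -6983/49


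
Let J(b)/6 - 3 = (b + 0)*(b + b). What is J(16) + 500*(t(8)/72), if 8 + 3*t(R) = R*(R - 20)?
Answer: 76930/27 ≈ 2849.3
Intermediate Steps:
t(R) = -8/3 + R*(-20 + R)/3 (t(R) = -8/3 + (R*(R - 20))/3 = -8/3 + (R*(-20 + R))/3 = -8/3 + R*(-20 + R)/3)
J(b) = 18 + 12*b**2 (J(b) = 18 + 6*((b + 0)*(b + b)) = 18 + 6*(b*(2*b)) = 18 + 6*(2*b**2) = 18 + 12*b**2)
J(16) + 500*(t(8)/72) = (18 + 12*16**2) + 500*((-8/3 - 20/3*8 + (1/3)*8**2)/72) = (18 + 12*256) + 500*((-8/3 - 160/3 + (1/3)*64)*(1/72)) = (18 + 3072) + 500*((-8/3 - 160/3 + 64/3)*(1/72)) = 3090 + 500*(-104/3*1/72) = 3090 + 500*(-13/27) = 3090 - 6500/27 = 76930/27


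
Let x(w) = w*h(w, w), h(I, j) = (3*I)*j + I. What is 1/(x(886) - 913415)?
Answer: 1/2086390949 ≈ 4.7930e-10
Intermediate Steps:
h(I, j) = I + 3*I*j (h(I, j) = 3*I*j + I = I + 3*I*j)
x(w) = w²*(1 + 3*w) (x(w) = w*(w*(1 + 3*w)) = w²*(1 + 3*w))
1/(x(886) - 913415) = 1/(886²*(1 + 3*886) - 913415) = 1/(784996*(1 + 2658) - 913415) = 1/(784996*2659 - 913415) = 1/(2087304364 - 913415) = 1/2086390949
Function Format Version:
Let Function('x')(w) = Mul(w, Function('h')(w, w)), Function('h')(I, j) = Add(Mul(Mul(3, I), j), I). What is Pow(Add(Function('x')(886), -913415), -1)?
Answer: Rational(1, 2086390949) ≈ 4.7930e-10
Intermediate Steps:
Function('h')(I, j) = Add(I, Mul(3, I, j)) (Function('h')(I, j) = Add(Mul(3, I, j), I) = Add(I, Mul(3, I, j)))
Function('x')(w) = Mul(Pow(w, 2), Add(1, Mul(3, w))) (Function('x')(w) = Mul(w, Mul(w, Add(1, Mul(3, w)))) = Mul(Pow(w, 2), Add(1, Mul(3, w))))
Pow(Add(Function('x')(886), -913415), -1) = Pow(Add(Mul(Pow(886, 2), Add(1, Mul(3, 886))), -913415), -1) = Pow(Add(Mul(784996, Add(1, 2658)), -913415), -1) = Pow(Add(Mul(784996, 2659), -913415), -1) = Pow(Add(2087304364, -913415), -1) = Pow(2086390949, -1) = Rational(1, 2086390949)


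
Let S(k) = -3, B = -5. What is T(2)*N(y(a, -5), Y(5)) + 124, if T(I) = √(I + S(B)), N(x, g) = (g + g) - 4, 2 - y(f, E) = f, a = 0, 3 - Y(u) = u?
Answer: 124 - 8*I ≈ 124.0 - 8.0*I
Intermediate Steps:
Y(u) = 3 - u
y(f, E) = 2 - f
N(x, g) = -4 + 2*g (N(x, g) = 2*g - 4 = -4 + 2*g)
T(I) = √(-3 + I) (T(I) = √(I - 3) = √(-3 + I))
T(2)*N(y(a, -5), Y(5)) + 124 = √(-3 + 2)*(-4 + 2*(3 - 1*5)) + 124 = √(-1)*(-4 + 2*(3 - 5)) + 124 = I*(-4 + 2*(-2)) + 124 = I*(-4 - 4) + 124 = I*(-8) + 124 = -8*I + 124 = 124 - 8*I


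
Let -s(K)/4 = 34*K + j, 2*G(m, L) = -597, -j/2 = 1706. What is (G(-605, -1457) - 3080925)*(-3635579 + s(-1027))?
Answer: 21459236527773/2 ≈ 1.0730e+13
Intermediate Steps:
j = -3412 (j = -2*1706 = -3412)
G(m, L) = -597/2 (G(m, L) = (½)*(-597) = -597/2)
s(K) = 13648 - 136*K (s(K) = -4*(34*K - 3412) = -4*(-3412 + 34*K) = 13648 - 136*K)
(G(-605, -1457) - 3080925)*(-3635579 + s(-1027)) = (-597/2 - 3080925)*(-3635579 + (13648 - 136*(-1027))) = -6162447*(-3635579 + (13648 + 139672))/2 = -6162447*(-3635579 + 153320)/2 = -6162447/2*(-3482259) = 21459236527773/2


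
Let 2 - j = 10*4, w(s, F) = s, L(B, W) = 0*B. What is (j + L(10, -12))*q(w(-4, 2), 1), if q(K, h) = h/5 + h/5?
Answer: -76/5 ≈ -15.200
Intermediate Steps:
L(B, W) = 0
j = -38 (j = 2 - 10*4 = 2 - 1*40 = 2 - 40 = -38)
q(K, h) = 2*h/5 (q(K, h) = h*(⅕) + h*(⅕) = h/5 + h/5 = 2*h/5)
(j + L(10, -12))*q(w(-4, 2), 1) = (-38 + 0)*((⅖)*1) = -38*⅖ = -76/5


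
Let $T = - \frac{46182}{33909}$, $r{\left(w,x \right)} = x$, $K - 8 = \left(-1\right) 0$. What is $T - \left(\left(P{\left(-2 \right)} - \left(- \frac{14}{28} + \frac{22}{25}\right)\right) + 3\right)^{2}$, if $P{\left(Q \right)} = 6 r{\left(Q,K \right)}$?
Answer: $- \frac{72445062183}{28257500} \approx -2563.7$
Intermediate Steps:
$K = 8$ ($K = 8 - 0 = 8 + 0 = 8$)
$P{\left(Q \right)} = 48$ ($P{\left(Q \right)} = 6 \cdot 8 = 48$)
$T = - \frac{15394}{11303}$ ($T = \left(-46182\right) \frac{1}{33909} = - \frac{15394}{11303} \approx -1.3619$)
$T - \left(\left(P{\left(-2 \right)} - \left(- \frac{14}{28} + \frac{22}{25}\right)\right) + 3\right)^{2} = - \frac{15394}{11303} - \left(\left(48 - \left(- \frac{14}{28} + \frac{22}{25}\right)\right) + 3\right)^{2} = - \frac{15394}{11303} - \left(\left(48 - \left(\left(-14\right) \frac{1}{28} + 22 \cdot \frac{1}{25}\right)\right) + 3\right)^{2} = - \frac{15394}{11303} - \left(\left(48 - \left(- \frac{1}{2} + \frac{22}{25}\right)\right) + 3\right)^{2} = - \frac{15394}{11303} - \left(\left(48 - \frac{19}{50}\right) + 3\right)^{2} = - \frac{15394}{11303} - \left(\frac{2381}{50} + 3\right)^{2} = - \frac{15394}{11303} - \left(\frac{2531}{50}\right)^{2} = - \frac{15394}{11303} - \frac{6405961}{2500} = - \frac{72445062183}{28257500}$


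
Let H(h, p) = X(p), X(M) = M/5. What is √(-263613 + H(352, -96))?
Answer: I*√6590805/5 ≈ 513.45*I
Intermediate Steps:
X(M) = M/5 (X(M) = M*(⅕) = M/5)
H(h, p) = p/5
√(-263613 + H(352, -96)) = √(-263613 + (⅕)*(-96)) = √(-263613 - 96/5) = √(-1318161/5) = I*√6590805/5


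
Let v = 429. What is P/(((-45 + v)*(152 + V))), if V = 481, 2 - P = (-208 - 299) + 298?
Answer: 1/1152 ≈ 0.00086806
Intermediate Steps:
P = 211 (P = 2 - ((-208 - 299) + 298) = 2 - (-507 + 298) = 2 - 1*(-209) = 2 + 209 = 211)
P/(((-45 + v)*(152 + V))) = 211/(((-45 + 429)*(152 + 481))) = 211/((384*633)) = 211/243072 = 211*(1/243072) = 1/1152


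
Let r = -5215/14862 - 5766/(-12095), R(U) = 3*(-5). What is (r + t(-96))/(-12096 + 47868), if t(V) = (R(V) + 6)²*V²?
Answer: 134187075480307/6430227697080 ≈ 20.868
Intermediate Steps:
R(U) = -15
r = 22618867/179755890 (r = -5215*1/14862 - 5766*(-1/12095) = -5215/14862 + 5766/12095 = 22618867/179755890 ≈ 0.12583)
t(V) = 81*V² (t(V) = (-15 + 6)²*V² = (-9)²*V² = 81*V²)
(r + t(-96))/(-12096 + 47868) = (22618867/179755890 + 81*(-96)²)/(-12096 + 47868) = (22618867/179755890 + 81*9216)/35772 = (22618867/179755890 + 746496)*(1/35772) = (134187075480307/179755890)*(1/35772) = 134187075480307/6430227697080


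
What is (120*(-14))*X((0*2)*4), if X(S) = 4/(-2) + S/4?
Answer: 3360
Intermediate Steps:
X(S) = -2 + S/4 (X(S) = 4*(-½) + S*(¼) = -2 + S/4)
(120*(-14))*X((0*2)*4) = (120*(-14))*(-2 + ((0*2)*4)/4) = -1680*(-2 + (0*4)/4) = -1680*(-2 + (¼)*0) = -1680*(-2 + 0) = -1680*(-2) = 3360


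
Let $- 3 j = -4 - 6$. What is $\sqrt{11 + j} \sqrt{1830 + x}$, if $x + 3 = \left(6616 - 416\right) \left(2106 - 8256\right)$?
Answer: $i \sqrt{546503813} \approx 23377.0 i$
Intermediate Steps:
$j = \frac{10}{3}$ ($j = - \frac{-4 - 6}{3} = \left(- \frac{1}{3}\right) \left(-10\right) = \frac{10}{3} \approx 3.3333$)
$x = -38130003$ ($x = -3 + \left(6616 - 416\right) \left(2106 - 8256\right) = -3 + 6200 \left(-6150\right) = -3 - 38130000 = -38130003$)
$\sqrt{11 + j} \sqrt{1830 + x} = \sqrt{11 + \frac{10}{3}} \sqrt{1830 - 38130003} = \sqrt{\frac{43}{3}} \sqrt{-38128173} = \frac{\sqrt{129}}{3} i \sqrt{38128173} = i \sqrt{546503813}$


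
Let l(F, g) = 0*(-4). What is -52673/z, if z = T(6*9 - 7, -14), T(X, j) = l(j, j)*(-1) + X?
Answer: -52673/47 ≈ -1120.7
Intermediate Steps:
l(F, g) = 0
T(X, j) = X (T(X, j) = 0*(-1) + X = 0 + X = X)
z = 47 (z = 6*9 - 7 = 54 - 7 = 47)
-52673/z = -52673/47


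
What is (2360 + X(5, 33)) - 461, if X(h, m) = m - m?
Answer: 1899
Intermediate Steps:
X(h, m) = 0
(2360 + X(5, 33)) - 461 = (2360 + 0) - 461 = 2360 - 461 = 1899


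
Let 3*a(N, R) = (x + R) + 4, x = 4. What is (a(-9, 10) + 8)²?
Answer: 196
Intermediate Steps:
a(N, R) = 8/3 + R/3 (a(N, R) = ((4 + R) + 4)/3 = (8 + R)/3 = 8/3 + R/3)
(a(-9, 10) + 8)² = ((8/3 + (⅓)*10) + 8)² = ((8/3 + 10/3) + 8)² = (6 + 8)² = 14² = 196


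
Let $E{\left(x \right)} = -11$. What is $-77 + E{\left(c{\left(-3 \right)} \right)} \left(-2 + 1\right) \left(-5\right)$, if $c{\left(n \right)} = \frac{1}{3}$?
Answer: $-132$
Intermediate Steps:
$c{\left(n \right)} = \frac{1}{3}$
$-77 + E{\left(c{\left(-3 \right)} \right)} \left(-2 + 1\right) \left(-5\right) = -77 - 11 \left(-2 + 1\right) \left(-5\right) = -77 - 11 \left(\left(-1\right) \left(-5\right)\right) = -77 - 55 = -132$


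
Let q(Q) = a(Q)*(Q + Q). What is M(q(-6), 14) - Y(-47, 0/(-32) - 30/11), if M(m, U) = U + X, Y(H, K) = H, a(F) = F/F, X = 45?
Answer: 106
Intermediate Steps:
a(F) = 1
q(Q) = 2*Q (q(Q) = 1*(Q + Q) = 1*(2*Q) = 2*Q)
M(m, U) = 45 + U (M(m, U) = U + 45 = 45 + U)
M(q(-6), 14) - Y(-47, 0/(-32) - 30/11) = (45 + 14) - 1*(-47) = 59 + 47 = 106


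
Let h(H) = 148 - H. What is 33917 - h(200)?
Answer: 33969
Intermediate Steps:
33917 - h(200) = 33917 - (148 - 1*200) = 33917 - (148 - 200) = 33917 - 1*(-52) = 33917 + 52 = 33969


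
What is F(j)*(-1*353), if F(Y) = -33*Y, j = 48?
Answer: 559152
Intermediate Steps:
F(j)*(-1*353) = (-33*48)*(-1*353) = -1584*(-353) = 559152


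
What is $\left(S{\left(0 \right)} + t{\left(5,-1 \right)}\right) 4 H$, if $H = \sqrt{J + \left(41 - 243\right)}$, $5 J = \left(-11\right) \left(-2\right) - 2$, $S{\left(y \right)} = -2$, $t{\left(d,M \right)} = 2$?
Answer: $0$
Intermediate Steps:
$J = 4$ ($J = \frac{\left(-11\right) \left(-2\right) - 2}{5} = \frac{22 - 2}{5} = \frac{1}{5} \cdot 20 = 4$)
$H = 3 i \sqrt{22}$ ($H = \sqrt{4 + \left(41 - 243\right)} = \sqrt{4 - 202} = \sqrt{-198} = 3 i \sqrt{22} \approx 14.071 i$)
$\left(S{\left(0 \right)} + t{\left(5,-1 \right)}\right) 4 H = \left(-2 + 2\right) 4 \cdot 3 i \sqrt{22} = 0 \cdot 4 \cdot 3 i \sqrt{22} = 0 \cdot 3 i \sqrt{22} = 0$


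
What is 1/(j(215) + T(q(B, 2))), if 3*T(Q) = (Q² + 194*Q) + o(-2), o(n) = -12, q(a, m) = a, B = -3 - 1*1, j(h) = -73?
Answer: -3/991 ≈ -0.0030272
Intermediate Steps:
B = -4 (B = -3 - 1 = -4)
T(Q) = -4 + Q²/3 + 194*Q/3 (T(Q) = ((Q² + 194*Q) - 12)/3 = (-12 + Q² + 194*Q)/3 = -4 + Q²/3 + 194*Q/3)
1/(j(215) + T(q(B, 2))) = 1/(-73 + (-4 + (⅓)*(-4)² + (194/3)*(-4))) = 1/(-73 + (-4 + (⅓)*16 - 776/3)) = 1/(-73 + (-4 + 16/3 - 776/3)) = 1/(-73 - 772/3) = 1/(-991/3) = -3/991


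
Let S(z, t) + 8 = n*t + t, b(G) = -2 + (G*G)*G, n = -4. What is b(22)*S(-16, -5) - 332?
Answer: 74190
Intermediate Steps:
b(G) = -2 + G³ (b(G) = -2 + G²*G = -2 + G³)
S(z, t) = -8 - 3*t (S(z, t) = -8 + (-4*t + t) = -8 - 3*t)
b(22)*S(-16, -5) - 332 = (-2 + 22³)*(-8 - 3*(-5)) - 332 = (-2 + 10648)*(-8 + 15) - 332 = 10646*7 - 332 = 74522 - 332 = 74190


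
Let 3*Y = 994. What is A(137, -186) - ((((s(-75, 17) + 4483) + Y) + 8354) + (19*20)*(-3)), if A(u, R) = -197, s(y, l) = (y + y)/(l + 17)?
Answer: -623267/51 ≈ -12221.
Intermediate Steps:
s(y, l) = 2*y/(17 + l) (s(y, l) = (2*y)/(17 + l) = 2*y/(17 + l))
Y = 994/3 (Y = (1/3)*994 = 994/3 ≈ 331.33)
A(137, -186) - ((((s(-75, 17) + 4483) + Y) + 8354) + (19*20)*(-3)) = -197 - ((((2*(-75)/(17 + 17) + 4483) + 994/3) + 8354) + (19*20)*(-3)) = -197 - ((((2*(-75)/34 + 4483) + 994/3) + 8354) + 380*(-3)) = -197 - ((((2*(-75)*(1/34) + 4483) + 994/3) + 8354) - 1140) = -197 - ((((-75/17 + 4483) + 994/3) + 8354) - 1140) = -197 - (((76136/17 + 994/3) + 8354) - 1140) = -197 - ((245306/51 + 8354) - 1140) = -197 - (671360/51 - 1140) = -197 - 1*613220/51 = -197 - 613220/51 = -623267/51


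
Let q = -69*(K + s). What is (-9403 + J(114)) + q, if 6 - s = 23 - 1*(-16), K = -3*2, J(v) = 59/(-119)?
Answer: -798787/119 ≈ -6712.5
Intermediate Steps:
J(v) = -59/119 (J(v) = 59*(-1/119) = -59/119)
K = -6
s = -33 (s = 6 - (23 - 1*(-16)) = 6 - (23 + 16) = 6 - 1*39 = 6 - 39 = -33)
q = 2691 (q = -69*(-6 - 33) = -69*(-39) = 2691)
(-9403 + J(114)) + q = (-9403 - 59/119) + 2691 = -1119016/119 + 2691 = -798787/119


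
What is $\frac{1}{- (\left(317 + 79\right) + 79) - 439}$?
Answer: $- \frac{1}{914} \approx -0.0010941$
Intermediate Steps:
$\frac{1}{- (\left(317 + 79\right) + 79) - 439} = \frac{1}{- (396 + 79) - 439} = \frac{1}{\left(-1\right) 475 - 439} = \frac{1}{-475 - 439} = \frac{1}{-914} = - \frac{1}{914}$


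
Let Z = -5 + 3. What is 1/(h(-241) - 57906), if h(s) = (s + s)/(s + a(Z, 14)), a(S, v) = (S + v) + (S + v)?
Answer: -217/12565120 ≈ -1.7270e-5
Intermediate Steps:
Z = -2
a(S, v) = 2*S + 2*v
h(s) = 2*s/(24 + s) (h(s) = (s + s)/(s + (2*(-2) + 2*14)) = (2*s)/(s + (-4 + 28)) = (2*s)/(s + 24) = (2*s)/(24 + s) = 2*s/(24 + s))
1/(h(-241) - 57906) = 1/(2*(-241)/(24 - 241) - 57906) = 1/(2*(-241)/(-217) - 57906) = 1/(2*(-241)*(-1/217) - 57906) = 1/(482/217 - 57906) = 1/(-12565120/217) = -217/12565120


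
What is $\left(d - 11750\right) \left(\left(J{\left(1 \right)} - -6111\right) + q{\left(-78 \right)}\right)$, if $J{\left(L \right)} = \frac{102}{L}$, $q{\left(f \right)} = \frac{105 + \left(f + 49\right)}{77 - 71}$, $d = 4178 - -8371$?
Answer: $\frac{14922923}{3} \approx 4.9743 \cdot 10^{6}$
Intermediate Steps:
$d = 12549$ ($d = 4178 + 8371 = 12549$)
$q{\left(f \right)} = \frac{77}{3} + \frac{f}{6}$ ($q{\left(f \right)} = \frac{105 + \left(49 + f\right)}{6} = \left(154 + f\right) \frac{1}{6} = \frac{77}{3} + \frac{f}{6}$)
$\left(d - 11750\right) \left(\left(J{\left(1 \right)} - -6111\right) + q{\left(-78 \right)}\right) = \left(12549 - 11750\right) \left(\left(\frac{102}{1} - -6111\right) + \left(\frac{77}{3} + \frac{1}{6} \left(-78\right)\right)\right) = 799 \left(\left(102 \cdot 1 + 6111\right) + \left(\frac{77}{3} - 13\right)\right) = 799 \left(\left(102 + 6111\right) + \frac{38}{3}\right) = 799 \left(6213 + \frac{38}{3}\right) = 799 \cdot \frac{18677}{3} = \frac{14922923}{3}$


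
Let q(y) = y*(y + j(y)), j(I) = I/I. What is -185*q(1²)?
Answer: -370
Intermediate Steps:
j(I) = 1
q(y) = y*(1 + y) (q(y) = y*(y + 1) = y*(1 + y))
-185*q(1²) = -185*1²*(1 + 1²) = -185*(1 + 1) = -185*2 = -370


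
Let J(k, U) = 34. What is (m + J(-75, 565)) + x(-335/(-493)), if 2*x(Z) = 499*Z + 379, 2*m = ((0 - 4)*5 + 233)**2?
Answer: 22754453/986 ≈ 23078.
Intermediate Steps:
m = 45369/2 (m = ((0 - 4)*5 + 233)**2/2 = (-4*5 + 233)**2/2 = (-20 + 233)**2/2 = (1/2)*213**2 = (1/2)*45369 = 45369/2 ≈ 22685.)
x(Z) = 379/2 + 499*Z/2 (x(Z) = (499*Z + 379)/2 = (379 + 499*Z)/2 = 379/2 + 499*Z/2)
(m + J(-75, 565)) + x(-335/(-493)) = (45369/2 + 34) + (379/2 + 499*(-335/(-493))/2) = 45437/2 + (379/2 + 499*(-335*(-1/493))/2) = 45437/2 + (379/2 + (499/2)*(335/493)) = 45437/2 + (379/2 + 167165/986) = 45437/2 + 177006/493 = 22754453/986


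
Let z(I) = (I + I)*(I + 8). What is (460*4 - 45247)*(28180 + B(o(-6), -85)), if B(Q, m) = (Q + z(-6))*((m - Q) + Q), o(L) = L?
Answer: -1333897110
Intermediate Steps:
z(I) = 2*I*(8 + I) (z(I) = (2*I)*(8 + I) = 2*I*(8 + I))
B(Q, m) = m*(-24 + Q) (B(Q, m) = (Q + 2*(-6)*(8 - 6))*((m - Q) + Q) = (Q + 2*(-6)*2)*m = (Q - 24)*m = (-24 + Q)*m = m*(-24 + Q))
(460*4 - 45247)*(28180 + B(o(-6), -85)) = (460*4 - 45247)*(28180 - 85*(-24 - 6)) = (1840 - 45247)*(28180 - 85*(-30)) = -43407*(28180 + 2550) = -43407*30730 = -1333897110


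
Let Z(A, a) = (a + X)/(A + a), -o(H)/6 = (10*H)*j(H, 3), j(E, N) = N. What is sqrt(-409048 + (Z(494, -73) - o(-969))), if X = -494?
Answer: I*sqrt(103414690495)/421 ≈ 763.85*I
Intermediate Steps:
o(H) = -180*H (o(H) = -6*10*H*3 = -180*H)
Z(A, a) = (-494 + a)/(A + a) (Z(A, a) = (a - 494)/(A + a) = (-494 + a)/(A + a))
sqrt(-409048 + (Z(494, -73) - o(-969))) = sqrt(-409048 + ((-494 - 73)/(494 - 73) - (-180)*(-969))) = sqrt(-409048 + (-567/421 - 1*174420)) = sqrt(-409048 + ((1/421)*(-567) - 174420)) = sqrt(-409048 + (-567/421 - 174420)) = sqrt(-409048 - 73431387/421) = sqrt(-245640595/421) = I*sqrt(103414690495)/421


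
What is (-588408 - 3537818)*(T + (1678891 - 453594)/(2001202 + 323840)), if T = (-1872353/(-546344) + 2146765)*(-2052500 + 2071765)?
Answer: -54193127274363276200493748477/317568186612 ≈ -1.7065e+17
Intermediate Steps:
T = 22595418563867945/546344 (T = (-1872353*(-1/546344) + 2146765)*19265 = (1872353/546344 + 2146765)*19265 = (1172874049513/546344)*19265 = 22595418563867945/546344 ≈ 4.1357e+10)
(-588408 - 3537818)*(T + (1678891 - 453594)/(2001202 + 323840)) = (-588408 - 3537818)*(22595418563867945/546344 + (1678891 - 453594)/(2001202 + 323840)) = -4126226*(22595418563867945/546344 + 1225297/2325042) = -4126226*26267648584621044121429/635136373224 = -54193127274363276200493748477/317568186612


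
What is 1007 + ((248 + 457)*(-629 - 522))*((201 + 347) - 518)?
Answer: -24342643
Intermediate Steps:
1007 + ((248 + 457)*(-629 - 522))*((201 + 347) - 518) = 1007 + (705*(-1151))*(548 - 518) = 1007 - 811455*30 = 1007 - 24343650 = -24342643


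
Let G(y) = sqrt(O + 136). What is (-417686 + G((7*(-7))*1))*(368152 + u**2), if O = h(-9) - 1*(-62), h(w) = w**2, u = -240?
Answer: -177830649872 + 1277256*sqrt(31) ≈ -1.7782e+11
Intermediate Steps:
O = 143 (O = (-9)**2 - 1*(-62) = 81 + 62 = 143)
G(y) = 3*sqrt(31) (G(y) = sqrt(143 + 136) = sqrt(279) = 3*sqrt(31))
(-417686 + G((7*(-7))*1))*(368152 + u**2) = (-417686 + 3*sqrt(31))*(368152 + (-240)**2) = (-417686 + 3*sqrt(31))*(368152 + 57600) = (-417686 + 3*sqrt(31))*425752 = -177830649872 + 1277256*sqrt(31)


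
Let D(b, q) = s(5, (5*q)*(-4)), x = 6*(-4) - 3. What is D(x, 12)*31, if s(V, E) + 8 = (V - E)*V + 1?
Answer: 37758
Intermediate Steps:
x = -27 (x = -24 - 3 = -27)
s(V, E) = -7 + V*(V - E) (s(V, E) = -8 + ((V - E)*V + 1) = -8 + (V*(V - E) + 1) = -8 + (1 + V*(V - E)) = -7 + V*(V - E))
D(b, q) = 18 + 100*q (D(b, q) = -7 + 5² - 1*(5*q)*(-4)*5 = -7 + 25 - 1*(-20*q)*5 = -7 + 25 + 100*q = 18 + 100*q)
D(x, 12)*31 = (18 + 100*12)*31 = (18 + 1200)*31 = 1218*31 = 37758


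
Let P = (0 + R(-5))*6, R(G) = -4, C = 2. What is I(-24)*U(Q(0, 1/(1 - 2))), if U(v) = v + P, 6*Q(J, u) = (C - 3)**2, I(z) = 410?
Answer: -29315/3 ≈ -9771.7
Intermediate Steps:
P = -24 (P = (0 - 4)*6 = -4*6 = -24)
Q(J, u) = 1/6 (Q(J, u) = (2 - 3)**2/6 = (1/6)*(-1)**2 = (1/6)*1 = 1/6)
U(v) = -24 + v (U(v) = v - 24 = -24 + v)
I(-24)*U(Q(0, 1/(1 - 2))) = 410*(-24 + 1/6) = 410*(-143/6) = -29315/3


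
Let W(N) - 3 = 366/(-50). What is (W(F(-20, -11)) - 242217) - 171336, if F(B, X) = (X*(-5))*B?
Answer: -10338933/25 ≈ -4.1356e+5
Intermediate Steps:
F(B, X) = -5*B*X (F(B, X) = (-5*X)*B = -5*B*X)
W(N) = -108/25 (W(N) = 3 + 366/(-50) = 3 + 366*(-1/50) = 3 - 183/25 = -108/25)
(W(F(-20, -11)) - 242217) - 171336 = (-108/25 - 242217) - 171336 = -6055533/25 - 171336 = -10338933/25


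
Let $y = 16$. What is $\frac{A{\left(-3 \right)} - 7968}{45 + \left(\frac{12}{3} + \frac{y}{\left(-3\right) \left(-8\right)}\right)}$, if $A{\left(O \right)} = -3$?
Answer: $- \frac{23913}{149} \approx -160.49$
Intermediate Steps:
$\frac{A{\left(-3 \right)} - 7968}{45 + \left(\frac{12}{3} + \frac{y}{\left(-3\right) \left(-8\right)}\right)} = \frac{-3 - 7968}{45 + \left(\frac{12}{3} + \frac{16}{\left(-3\right) \left(-8\right)}\right)} = \frac{-3 - 7968}{45 + \left(12 \cdot \frac{1}{3} + \frac{16}{24}\right)} = - \frac{7971}{45 + \left(4 + 16 \cdot \frac{1}{24}\right)} = - \frac{7971}{45 + \left(4 + \frac{2}{3}\right)} = - \frac{7971}{45 + \frac{14}{3}} = - \frac{7971}{\frac{149}{3}} = \left(-7971\right) \frac{3}{149} = - \frac{23913}{149}$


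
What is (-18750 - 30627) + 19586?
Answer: -29791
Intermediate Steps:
(-18750 - 30627) + 19586 = -49377 + 19586 = -29791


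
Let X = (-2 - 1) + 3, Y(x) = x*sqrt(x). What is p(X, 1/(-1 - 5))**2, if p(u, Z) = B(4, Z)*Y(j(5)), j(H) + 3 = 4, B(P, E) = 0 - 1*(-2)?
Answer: 4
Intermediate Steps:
B(P, E) = 2 (B(P, E) = 0 + 2 = 2)
j(H) = 1 (j(H) = -3 + 4 = 1)
Y(x) = x**(3/2)
X = 0 (X = -3 + 3 = 0)
p(u, Z) = 2 (p(u, Z) = 2*1**(3/2) = 2*1 = 2)
p(X, 1/(-1 - 5))**2 = 2**2 = 4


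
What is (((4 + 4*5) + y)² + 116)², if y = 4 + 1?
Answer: 915849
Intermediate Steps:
y = 5
(((4 + 4*5) + y)² + 116)² = (((4 + 4*5) + 5)² + 116)² = (((4 + 20) + 5)² + 116)² = ((24 + 5)² + 116)² = (29² + 116)² = (841 + 116)² = 957² = 915849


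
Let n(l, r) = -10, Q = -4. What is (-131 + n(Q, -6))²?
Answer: 19881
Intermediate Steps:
(-131 + n(Q, -6))² = (-131 - 10)² = (-141)² = 19881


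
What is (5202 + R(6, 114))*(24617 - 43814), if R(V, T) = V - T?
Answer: -97789518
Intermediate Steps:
(5202 + R(6, 114))*(24617 - 43814) = (5202 + (6 - 1*114))*(24617 - 43814) = (5202 + (6 - 114))*(-19197) = (5202 - 108)*(-19197) = 5094*(-19197) = -97789518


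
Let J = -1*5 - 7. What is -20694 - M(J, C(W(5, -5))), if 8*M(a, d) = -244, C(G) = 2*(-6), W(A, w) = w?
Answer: -41327/2 ≈ -20664.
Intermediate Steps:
C(G) = -12
J = -12 (J = -5 - 7 = -12)
M(a, d) = -61/2 (M(a, d) = (1/8)*(-244) = -61/2)
-20694 - M(J, C(W(5, -5))) = -20694 - 1*(-61/2) = -20694 + 61/2 = -41327/2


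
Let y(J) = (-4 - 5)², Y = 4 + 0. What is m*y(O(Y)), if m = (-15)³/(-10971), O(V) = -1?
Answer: 30375/1219 ≈ 24.918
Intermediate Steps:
Y = 4
y(J) = 81 (y(J) = (-9)² = 81)
m = 375/1219 (m = -3375*(-1/10971) = 375/1219 ≈ 0.30763)
m*y(O(Y)) = (375/1219)*81 = 30375/1219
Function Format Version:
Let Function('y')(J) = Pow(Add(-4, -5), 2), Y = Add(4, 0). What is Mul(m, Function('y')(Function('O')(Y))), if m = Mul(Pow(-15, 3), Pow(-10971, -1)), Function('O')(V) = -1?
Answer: Rational(30375, 1219) ≈ 24.918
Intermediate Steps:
Y = 4
Function('y')(J) = 81 (Function('y')(J) = Pow(-9, 2) = 81)
m = Rational(375, 1219) (m = Mul(-3375, Rational(-1, 10971)) = Rational(375, 1219) ≈ 0.30763)
Mul(m, Function('y')(Function('O')(Y))) = Mul(Rational(375, 1219), 81) = Rational(30375, 1219)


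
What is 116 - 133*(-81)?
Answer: 10889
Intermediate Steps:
116 - 133*(-81) = 116 + 10773 = 10889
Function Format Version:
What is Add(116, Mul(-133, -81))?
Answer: 10889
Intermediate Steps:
Add(116, Mul(-133, -81)) = Add(116, 10773) = 10889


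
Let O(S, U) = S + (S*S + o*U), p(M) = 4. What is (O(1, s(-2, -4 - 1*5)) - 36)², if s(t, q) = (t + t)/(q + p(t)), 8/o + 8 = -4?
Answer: 268324/225 ≈ 1192.6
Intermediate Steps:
o = -⅔ (o = 8/(-8 - 4) = 8/(-12) = 8*(-1/12) = -⅔ ≈ -0.66667)
s(t, q) = 2*t/(4 + q) (s(t, q) = (t + t)/(q + 4) = (2*t)/(4 + q) = 2*t/(4 + q))
O(S, U) = S + S² - 2*U/3 (O(S, U) = S + (S*S - 2*U/3) = S + (S² - 2*U/3) = S + S² - 2*U/3)
(O(1, s(-2, -4 - 1*5)) - 36)² = ((1 + 1² - 4*(-2)/(3*(4 + (-4 - 1*5)))) - 36)² = ((1 + 1 - 4*(-2)/(3*(4 + (-4 - 5)))) - 36)² = ((1 + 1 - 4*(-2)/(3*(4 - 9))) - 36)² = ((1 + 1 - 4*(-2)/(3*(-5))) - 36)² = ((1 + 1 - 4*(-2)*(-1)/(3*5)) - 36)² = ((1 + 1 - ⅔*⅘) - 36)² = ((1 + 1 - 8/15) - 36)² = (22/15 - 36)² = (-518/15)² = 268324/225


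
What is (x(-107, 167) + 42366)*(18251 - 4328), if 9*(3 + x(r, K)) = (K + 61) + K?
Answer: 590431114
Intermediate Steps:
x(r, K) = 34/9 + 2*K/9 (x(r, K) = -3 + ((K + 61) + K)/9 = -3 + ((61 + K) + K)/9 = -3 + (61 + 2*K)/9 = -3 + (61/9 + 2*K/9) = 34/9 + 2*K/9)
(x(-107, 167) + 42366)*(18251 - 4328) = ((34/9 + (2/9)*167) + 42366)*(18251 - 4328) = ((34/9 + 334/9) + 42366)*13923 = (368/9 + 42366)*13923 = (381662/9)*13923 = 590431114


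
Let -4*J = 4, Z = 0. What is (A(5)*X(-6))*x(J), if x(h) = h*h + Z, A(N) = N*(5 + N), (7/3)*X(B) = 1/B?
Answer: -25/7 ≈ -3.5714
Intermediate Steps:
X(B) = 3/(7*B)
J = -1 (J = -¼*4 = -1)
x(h) = h² (x(h) = h*h + 0 = h² + 0 = h²)
(A(5)*X(-6))*x(J) = ((5*(5 + 5))*((3/7)/(-6)))*(-1)² = ((5*10)*((3/7)*(-⅙)))*1 = (50*(-1/14))*1 = -25/7*1 = -25/7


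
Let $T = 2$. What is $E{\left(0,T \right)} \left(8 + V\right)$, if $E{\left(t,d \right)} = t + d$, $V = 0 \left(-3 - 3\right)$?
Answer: $16$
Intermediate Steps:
$V = 0$ ($V = 0 \left(-6\right) = 0$)
$E{\left(t,d \right)} = d + t$
$E{\left(0,T \right)} \left(8 + V\right) = \left(2 + 0\right) \left(8 + 0\right) = 2 \cdot 8 = 16$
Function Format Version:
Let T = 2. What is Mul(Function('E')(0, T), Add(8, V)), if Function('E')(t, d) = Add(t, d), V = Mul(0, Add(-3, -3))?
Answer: 16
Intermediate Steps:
V = 0 (V = Mul(0, -6) = 0)
Function('E')(t, d) = Add(d, t)
Mul(Function('E')(0, T), Add(8, V)) = Mul(Add(2, 0), Add(8, 0)) = Mul(2, 8) = 16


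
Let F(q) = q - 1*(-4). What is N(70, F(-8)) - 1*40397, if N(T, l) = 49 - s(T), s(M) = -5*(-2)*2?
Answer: -40368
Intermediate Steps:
F(q) = 4 + q (F(q) = q + 4 = 4 + q)
s(M) = 20 (s(M) = 10*2 = 20)
N(T, l) = 29 (N(T, l) = 49 - 1*20 = 49 - 20 = 29)
N(70, F(-8)) - 1*40397 = 29 - 1*40397 = 29 - 40397 = -40368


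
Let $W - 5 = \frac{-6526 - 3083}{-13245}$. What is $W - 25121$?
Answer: $- \frac{110883937}{4415} \approx -25115.0$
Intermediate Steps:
$W = \frac{25278}{4415}$ ($W = 5 + \frac{-6526 - 3083}{-13245} = 5 - - \frac{3203}{4415} = 5 + \frac{3203}{4415} = \frac{25278}{4415} \approx 5.7255$)
$W - 25121 = \frac{25278}{4415} - 25121 = - \frac{110883937}{4415}$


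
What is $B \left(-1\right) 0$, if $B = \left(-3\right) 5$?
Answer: $0$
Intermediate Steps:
$B = -15$
$B \left(-1\right) 0 = \left(-15\right) \left(-1\right) 0 = 15 \cdot 0 = 0$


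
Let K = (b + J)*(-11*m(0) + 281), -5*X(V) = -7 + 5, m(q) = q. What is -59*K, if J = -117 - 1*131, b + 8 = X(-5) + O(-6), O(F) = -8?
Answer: 21851122/5 ≈ 4.3702e+6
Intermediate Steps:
X(V) = ⅖ (X(V) = -(-7 + 5)/5 = -⅕*(-2) = ⅖)
b = -78/5 (b = -8 + (⅖ - 8) = -8 - 38/5 = -78/5 ≈ -15.600)
J = -248 (J = -117 - 131 = -248)
K = -370358/5 (K = (-78/5 - 248)*(-11*0 + 281) = -1318*(0 + 281)/5 = -1318/5*281 = -370358/5 ≈ -74072.)
-59*K = -59*(-370358/5) = 21851122/5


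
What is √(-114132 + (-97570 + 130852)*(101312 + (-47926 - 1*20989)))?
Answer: √1078122822 ≈ 32835.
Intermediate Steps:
√(-114132 + (-97570 + 130852)*(101312 + (-47926 - 1*20989))) = √(-114132 + 33282*(101312 + (-47926 - 20989))) = √(-114132 + 33282*(101312 - 68915)) = √(-114132 + 33282*32397) = √(-114132 + 1078236954) = √1078122822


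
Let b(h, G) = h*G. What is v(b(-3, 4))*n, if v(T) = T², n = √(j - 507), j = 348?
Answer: 144*I*√159 ≈ 1815.8*I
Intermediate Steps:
b(h, G) = G*h
n = I*√159 (n = √(348 - 507) = √(-159) = I*√159 ≈ 12.61*I)
v(b(-3, 4))*n = (4*(-3))²*(I*√159) = (-12)²*(I*√159) = 144*(I*√159) = 144*I*√159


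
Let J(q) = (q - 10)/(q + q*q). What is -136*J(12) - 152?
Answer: -5996/39 ≈ -153.74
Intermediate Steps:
J(q) = (-10 + q)/(q + q²)
-136*J(12) - 152 = -136*(-10 + 12)/(12*(1 + 12)) - 152 = -34*2/(3*13) - 152 = -136*1/78 - 152 = -68/39 - 152 = -5996/39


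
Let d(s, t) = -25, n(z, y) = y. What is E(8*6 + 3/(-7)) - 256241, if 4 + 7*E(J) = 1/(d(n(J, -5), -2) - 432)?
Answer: -819716788/3199 ≈ -2.5624e+5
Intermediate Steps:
E(J) = -1829/3199 (E(J) = -4/7 + 1/(7*(-25 - 432)) = -4/7 + (⅐)/(-457) = -4/7 + (⅐)*(-1/457) = -4/7 - 1/3199 = -1829/3199)
E(8*6 + 3/(-7)) - 256241 = -1829/3199 - 256241 = -819716788/3199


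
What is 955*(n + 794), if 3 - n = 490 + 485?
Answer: -169990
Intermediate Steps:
n = -972 (n = 3 - (490 + 485) = 3 - 1*975 = 3 - 975 = -972)
955*(n + 794) = 955*(-972 + 794) = 955*(-178) = -169990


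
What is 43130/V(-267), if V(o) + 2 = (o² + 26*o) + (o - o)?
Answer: 8626/12869 ≈ 0.67029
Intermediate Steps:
V(o) = -2 + o² + 26*o (V(o) = -2 + ((o² + 26*o) + (o - o)) = -2 + ((o² + 26*o) + 0) = -2 + (o² + 26*o) = -2 + o² + 26*o)
43130/V(-267) = 43130/(-2 + (-267)² + 26*(-267)) = 43130/(-2 + 71289 - 6942) = 43130/64345 = 43130*(1/64345) = 8626/12869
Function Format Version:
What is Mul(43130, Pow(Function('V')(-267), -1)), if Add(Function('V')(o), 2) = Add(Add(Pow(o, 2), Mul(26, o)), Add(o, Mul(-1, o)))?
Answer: Rational(8626, 12869) ≈ 0.67029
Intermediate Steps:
Function('V')(o) = Add(-2, Pow(o, 2), Mul(26, o)) (Function('V')(o) = Add(-2, Add(Add(Pow(o, 2), Mul(26, o)), Add(o, Mul(-1, o)))) = Add(-2, Add(Add(Pow(o, 2), Mul(26, o)), 0)) = Add(-2, Add(Pow(o, 2), Mul(26, o))) = Add(-2, Pow(o, 2), Mul(26, o)))
Mul(43130, Pow(Function('V')(-267), -1)) = Mul(43130, Pow(Add(-2, Pow(-267, 2), Mul(26, -267)), -1)) = Mul(43130, Pow(Add(-2, 71289, -6942), -1)) = Mul(43130, Pow(64345, -1)) = Mul(43130, Rational(1, 64345)) = Rational(8626, 12869)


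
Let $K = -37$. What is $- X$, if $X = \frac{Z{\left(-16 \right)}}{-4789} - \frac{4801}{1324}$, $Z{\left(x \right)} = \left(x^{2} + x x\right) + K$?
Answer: $\frac{23620889}{6340636} \approx 3.7253$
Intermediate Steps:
$Z{\left(x \right)} = -37 + 2 x^{2}$ ($Z{\left(x \right)} = \left(x^{2} + x x\right) - 37 = \left(x^{2} + x^{2}\right) - 37 = 2 x^{2} - 37 = -37 + 2 x^{2}$)
$X = - \frac{23620889}{6340636}$ ($X = \frac{-37 + 2 \left(-16\right)^{2}}{-4789} - \frac{4801}{1324} = \left(-37 + 2 \cdot 256\right) \left(- \frac{1}{4789}\right) - \frac{4801}{1324} = \left(-37 + 512\right) \left(- \frac{1}{4789}\right) - \frac{4801}{1324} = 475 \left(- \frac{1}{4789}\right) - \frac{4801}{1324} = - \frac{475}{4789} - \frac{4801}{1324} = - \frac{23620889}{6340636} \approx -3.7253$)
$- X = \left(-1\right) \left(- \frac{23620889}{6340636}\right) = \frac{23620889}{6340636}$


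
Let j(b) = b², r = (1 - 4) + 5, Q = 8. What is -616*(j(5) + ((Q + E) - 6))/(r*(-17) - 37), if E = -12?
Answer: 9240/71 ≈ 130.14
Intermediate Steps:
r = 2 (r = -3 + 5 = 2)
-616*(j(5) + ((Q + E) - 6))/(r*(-17) - 37) = -616*(5² + ((8 - 12) - 6))/(2*(-17) - 37) = -616*(25 + (-4 - 6))/(-34 - 37) = -616*(25 - 10)/(-71) = -9240*(-1)/71 = -616*(-15/71) = 9240/71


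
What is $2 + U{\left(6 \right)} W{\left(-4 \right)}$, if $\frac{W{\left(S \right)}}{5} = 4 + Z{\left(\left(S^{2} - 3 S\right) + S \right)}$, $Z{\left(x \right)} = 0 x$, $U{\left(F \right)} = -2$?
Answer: $-38$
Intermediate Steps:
$Z{\left(x \right)} = 0$
$W{\left(S \right)} = 20$ ($W{\left(S \right)} = 5 \left(4 + 0\right) = 5 \cdot 4 = 20$)
$2 + U{\left(6 \right)} W{\left(-4 \right)} = 2 - 40 = -38$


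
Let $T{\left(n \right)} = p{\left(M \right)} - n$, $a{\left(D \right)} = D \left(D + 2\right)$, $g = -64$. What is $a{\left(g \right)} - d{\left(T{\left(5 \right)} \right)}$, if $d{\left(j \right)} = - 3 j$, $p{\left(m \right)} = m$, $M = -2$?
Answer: $3947$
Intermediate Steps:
$a{\left(D \right)} = D \left(2 + D\right)$
$T{\left(n \right)} = -2 - n$
$a{\left(g \right)} - d{\left(T{\left(5 \right)} \right)} = - 64 \left(2 - 64\right) - - 3 \left(-2 - 5\right) = \left(-64\right) \left(-62\right) - - 3 \left(-2 - 5\right) = 3968 - \left(-3\right) \left(-7\right) = 3968 - 21 = 3947$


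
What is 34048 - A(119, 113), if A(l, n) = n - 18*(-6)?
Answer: 33827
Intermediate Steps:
A(l, n) = 108 + n (A(l, n) = n + 108 = 108 + n)
34048 - A(119, 113) = 34048 - (108 + 113) = 34048 - 1*221 = 34048 - 221 = 33827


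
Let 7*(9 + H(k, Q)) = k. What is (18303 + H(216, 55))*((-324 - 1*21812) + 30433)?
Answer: 1064289378/7 ≈ 1.5204e+8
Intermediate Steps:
H(k, Q) = -9 + k/7
(18303 + H(216, 55))*((-324 - 1*21812) + 30433) = (18303 + (-9 + (⅐)*216))*((-324 - 1*21812) + 30433) = (18303 + (-9 + 216/7))*((-324 - 21812) + 30433) = (18303 + 153/7)*(-22136 + 30433) = (128274/7)*8297 = 1064289378/7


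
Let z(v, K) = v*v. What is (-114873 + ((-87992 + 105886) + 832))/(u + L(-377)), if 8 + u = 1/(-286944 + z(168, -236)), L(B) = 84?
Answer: -24875151840/19662719 ≈ -1265.1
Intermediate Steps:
z(v, K) = v²
u = -2069761/258720 (u = -8 + 1/(-286944 + 168²) = -8 + 1/(-286944 + 28224) = -8 + 1/(-258720) = -8 - 1/258720 = -2069761/258720 ≈ -8.0000)
(-114873 + ((-87992 + 105886) + 832))/(u + L(-377)) = (-114873 + ((-87992 + 105886) + 832))/(-2069761/258720 + 84) = (-114873 + (17894 + 832))/(19662719/258720) = (-114873 + 18726)*(258720/19662719) = -96147*258720/19662719 = -24875151840/19662719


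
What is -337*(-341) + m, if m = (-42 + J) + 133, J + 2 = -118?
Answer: 114888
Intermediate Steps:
J = -120 (J = -2 - 118 = -120)
m = -29 (m = (-42 - 120) + 133 = -162 + 133 = -29)
-337*(-341) + m = -337*(-341) - 29 = 114917 - 29 = 114888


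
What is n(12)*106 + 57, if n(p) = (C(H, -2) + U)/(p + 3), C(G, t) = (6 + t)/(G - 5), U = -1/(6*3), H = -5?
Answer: 36302/675 ≈ 53.781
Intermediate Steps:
U = -1/18 ≈ -0.055556
C(G, t) = (6 + t)/(-5 + G)
n(p) = -41/(90*(3 + p)) (n(p) = ((6 - 2)/(-5 - 5) - 1/18)/(p + 3) = (4/(-10) - 1/18)/(3 + p) = (-⅒*4 - 1/18)/(3 + p) = (-⅖ - 1/18)/(3 + p) = -41/(90*(3 + p)))
n(12)*106 + 57 = -41/(270 + 90*12)*106 + 57 = -41/(270 + 1080)*106 + 57 = -41/1350*106 + 57 = -2173/675 + 57 = 36302/675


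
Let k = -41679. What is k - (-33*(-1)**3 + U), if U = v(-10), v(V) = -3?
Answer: -41709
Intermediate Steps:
U = -3
k - (-33*(-1)**3 + U) = -41679 - (-33*(-1)**3 - 3) = -41679 - (-33*(-1) - 3) = -41679 - (33 - 3) = -41679 - 1*30 = -41679 - 30 = -41709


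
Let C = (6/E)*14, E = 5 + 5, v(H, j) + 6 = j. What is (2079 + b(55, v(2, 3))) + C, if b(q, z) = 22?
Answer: 10547/5 ≈ 2109.4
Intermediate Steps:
v(H, j) = -6 + j
E = 10
C = 42/5 (C = (6/10)*14 = (6*(⅒))*14 = (⅗)*14 = 42/5 ≈ 8.4000)
(2079 + b(55, v(2, 3))) + C = (2079 + 22) + 42/5 = 2101 + 42/5 = 10547/5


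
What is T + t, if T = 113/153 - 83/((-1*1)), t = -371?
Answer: -43951/153 ≈ -287.26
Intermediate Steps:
T = 12812/153 (T = 113*(1/153) - 83/(-1) = 113/153 - 83*(-1) = 113/153 + 83 = 12812/153 ≈ 83.739)
T + t = 12812/153 - 371 = -43951/153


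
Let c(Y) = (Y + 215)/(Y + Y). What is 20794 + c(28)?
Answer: 1164707/56 ≈ 20798.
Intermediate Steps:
c(Y) = (215 + Y)/(2*Y) (c(Y) = (215 + Y)/((2*Y)) = (215 + Y)*(1/(2*Y)) = (215 + Y)/(2*Y))
20794 + c(28) = 20794 + (1/2)*(215 + 28)/28 = 20794 + (1/2)*(1/28)*243 = 20794 + 243/56 = 1164707/56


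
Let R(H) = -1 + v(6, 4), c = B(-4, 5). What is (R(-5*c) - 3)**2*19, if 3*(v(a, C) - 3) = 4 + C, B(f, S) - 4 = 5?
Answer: 475/9 ≈ 52.778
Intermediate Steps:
B(f, S) = 9 (B(f, S) = 4 + 5 = 9)
v(a, C) = 13/3 + C/3 (v(a, C) = 3 + (4 + C)/3 = 3 + (4/3 + C/3) = 13/3 + C/3)
c = 9
R(H) = 14/3 (R(H) = -1 + (13/3 + (1/3)*4) = -1 + (13/3 + 4/3) = -1 + 17/3 = 14/3)
(R(-5*c) - 3)**2*19 = (14/3 - 3)**2*19 = (5/3)**2*19 = (25/9)*19 = 475/9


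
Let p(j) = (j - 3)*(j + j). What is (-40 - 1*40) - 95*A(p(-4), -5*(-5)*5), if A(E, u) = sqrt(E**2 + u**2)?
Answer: -80 - 95*sqrt(18761) ≈ -13092.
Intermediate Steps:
p(j) = 2*j*(-3 + j) (p(j) = (-3 + j)*(2*j) = 2*j*(-3 + j))
(-40 - 1*40) - 95*A(p(-4), -5*(-5)*5) = (-40 - 1*40) - 95*sqrt((2*(-4)*(-3 - 4))**2 + (-5*(-5)*5)**2) = (-40 - 40) - 95*sqrt((2*(-4)*(-7))**2 + (25*5)**2) = -80 - 95*sqrt(56**2 + 125**2) = -80 - 95*sqrt(3136 + 15625) = -80 - 95*sqrt(18761)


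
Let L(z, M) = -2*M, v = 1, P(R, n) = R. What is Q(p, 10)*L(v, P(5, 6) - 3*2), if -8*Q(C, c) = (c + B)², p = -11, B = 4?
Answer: -49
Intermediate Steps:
Q(C, c) = -(4 + c)²/8 (Q(C, c) = -(c + 4)²/8 = -(4 + c)²/8)
Q(p, 10)*L(v, P(5, 6) - 3*2) = (-(4 + 10)²/8)*(-2*(5 - 3*2)) = (-⅛*14²)*(-2*(5 - 6)) = (-⅛*196)*(-2*(-1)) = -49/2*2 = -49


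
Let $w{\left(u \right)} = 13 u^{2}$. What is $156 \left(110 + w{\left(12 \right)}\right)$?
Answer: $309192$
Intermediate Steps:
$156 \left(110 + w{\left(12 \right)}\right) = 156 \left(110 + 13 \cdot 12^{2}\right) = 156 \left(110 + 13 \cdot 144\right) = 156 \left(110 + 1872\right) = 156 \cdot 1982 = 309192$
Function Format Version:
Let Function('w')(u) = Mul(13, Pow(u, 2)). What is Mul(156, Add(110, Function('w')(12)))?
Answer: 309192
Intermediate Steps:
Mul(156, Add(110, Function('w')(12))) = Mul(156, Add(110, Mul(13, Pow(12, 2)))) = Mul(156, Add(110, Mul(13, 144))) = Mul(156, Add(110, 1872)) = Mul(156, 1982) = 309192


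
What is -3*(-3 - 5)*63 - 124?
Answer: 1388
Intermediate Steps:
-3*(-3 - 5)*63 - 124 = -3*(-8)*63 - 124 = 24*63 - 124 = 1512 - 124 = 1388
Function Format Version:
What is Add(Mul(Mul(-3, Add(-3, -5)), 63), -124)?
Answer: 1388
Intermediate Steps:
Add(Mul(Mul(-3, Add(-3, -5)), 63), -124) = Add(Mul(Mul(-3, -8), 63), -124) = Add(Mul(24, 63), -124) = Add(1512, -124) = 1388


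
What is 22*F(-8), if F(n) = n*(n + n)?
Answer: 2816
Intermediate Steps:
F(n) = 2*n**2 (F(n) = n*(2*n) = 2*n**2)
22*F(-8) = 22*(2*(-8)**2) = 22*(2*64) = 22*128 = 2816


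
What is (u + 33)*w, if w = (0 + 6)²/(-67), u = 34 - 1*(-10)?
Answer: -2772/67 ≈ -41.373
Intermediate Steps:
u = 44 (u = 34 + 10 = 44)
w = -36/67 (w = 6²*(-1/67) = 36*(-1/67) = -36/67 ≈ -0.53731)
(u + 33)*w = (44 + 33)*(-36/67) = 77*(-36/67) = -2772/67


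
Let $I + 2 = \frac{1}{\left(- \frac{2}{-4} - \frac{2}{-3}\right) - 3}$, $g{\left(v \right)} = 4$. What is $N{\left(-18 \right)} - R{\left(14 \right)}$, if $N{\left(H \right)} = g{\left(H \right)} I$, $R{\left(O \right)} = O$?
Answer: $- \frac{266}{11} \approx -24.182$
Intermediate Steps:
$I = - \frac{28}{11}$ ($I = -2 + \frac{1}{\left(- \frac{2}{-4} - \frac{2}{-3}\right) - 3} = -2 + \frac{1}{\left(\left(-2\right) \left(- \frac{1}{4}\right) - - \frac{2}{3}\right) - 3} = -2 + \frac{1}{\left(\frac{1}{2} + \frac{2}{3}\right) - 3} = -2 + \frac{1}{\frac{7}{6} - 3} = -2 + \frac{1}{- \frac{11}{6}} = -2 - \frac{6}{11} = - \frac{28}{11} \approx -2.5455$)
$N{\left(H \right)} = - \frac{112}{11}$ ($N{\left(H \right)} = 4 \left(- \frac{28}{11}\right) = - \frac{112}{11}$)
$N{\left(-18 \right)} - R{\left(14 \right)} = - \frac{112}{11} - 14 = - \frac{266}{11}$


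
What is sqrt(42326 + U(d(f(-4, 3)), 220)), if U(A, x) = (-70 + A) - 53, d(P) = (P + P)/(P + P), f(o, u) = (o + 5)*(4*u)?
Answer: 2*sqrt(10551) ≈ 205.44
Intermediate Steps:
f(o, u) = 4*u*(5 + o) (f(o, u) = (5 + o)*(4*u) = 4*u*(5 + o))
d(P) = 1 (d(P) = (2*P)/((2*P)) = (2*P)*(1/(2*P)) = 1)
U(A, x) = -123 + A
sqrt(42326 + U(d(f(-4, 3)), 220)) = sqrt(42326 + (-123 + 1)) = sqrt(42326 - 122) = sqrt(42204) = 2*sqrt(10551)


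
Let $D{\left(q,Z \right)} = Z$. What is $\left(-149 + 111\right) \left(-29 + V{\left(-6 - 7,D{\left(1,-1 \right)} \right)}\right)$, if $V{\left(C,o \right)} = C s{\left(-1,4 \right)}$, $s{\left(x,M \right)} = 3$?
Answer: $2584$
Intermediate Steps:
$V{\left(C,o \right)} = 3 C$ ($V{\left(C,o \right)} = C 3 = 3 C$)
$\left(-149 + 111\right) \left(-29 + V{\left(-6 - 7,D{\left(1,-1 \right)} \right)}\right) = \left(-149 + 111\right) \left(-29 + 3 \left(-6 - 7\right)\right) = - 38 \left(-29 + 3 \left(-13\right)\right) = - 38 \left(-29 - 39\right) = \left(-38\right) \left(-68\right) = 2584$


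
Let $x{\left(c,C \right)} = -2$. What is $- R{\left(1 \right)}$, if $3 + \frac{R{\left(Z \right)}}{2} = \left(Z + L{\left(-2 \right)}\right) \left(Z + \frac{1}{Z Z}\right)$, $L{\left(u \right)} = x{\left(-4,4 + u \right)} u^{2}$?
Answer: $34$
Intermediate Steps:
$L{\left(u \right)} = - 2 u^{2}$
$R{\left(Z \right)} = -6 + 2 \left(-8 + Z\right) \left(Z + \frac{1}{Z^{2}}\right)$ ($R{\left(Z \right)} = -6 + 2 \left(Z - 2 \left(-2\right)^{2}\right) \left(Z + \frac{1}{Z Z}\right) = -6 + 2 \left(Z - 8\right) \left(Z + \frac{1}{Z^{2}}\right) = -6 + 2 \left(-8 + Z\right) \left(Z + \frac{1}{Z^{2}}\right)$)
$- R{\left(1 \right)} = - (-6 - 16 - 16 \cdot 1^{-2} + \frac{2}{1} + 2 \cdot 1^{2}) = - (-6 - 16 - 16 + 2 \cdot 1 + 2 \cdot 1) = - (-6 - 16 - 16 + 2 + 2) = \left(-1\right) \left(-34\right) = 34$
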